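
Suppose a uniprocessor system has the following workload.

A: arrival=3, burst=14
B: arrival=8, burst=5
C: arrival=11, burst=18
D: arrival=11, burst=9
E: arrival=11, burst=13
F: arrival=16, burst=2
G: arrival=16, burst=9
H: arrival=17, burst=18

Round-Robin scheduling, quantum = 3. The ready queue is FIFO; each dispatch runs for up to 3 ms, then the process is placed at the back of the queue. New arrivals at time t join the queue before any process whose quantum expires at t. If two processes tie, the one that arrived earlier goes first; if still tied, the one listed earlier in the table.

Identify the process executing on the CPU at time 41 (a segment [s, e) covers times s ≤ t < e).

D

Schedule: | idle 0-3 | A 3-9 | B 9-12 | A 12-15 | C 15-18 | D 18-21 | E 21-24 | B 24-26 | A 26-29 | F 29-31 | G 31-34 | H 34-37 | C 37-40 | D 40-43 | E 43-46 | A 46-48 | G 48-51 | H 51-54 | C 54-57 | D 57-60 | E 60-63 | G 63-66 | H 66-69 | C 69-72 | E 72-75 | H 75-78 | C 78-81 | E 81-82 | H 82-85 | C 85-88 | H 88-91 |
Completion: A=48  B=26  C=88  D=60  E=82  F=31  G=66  H=91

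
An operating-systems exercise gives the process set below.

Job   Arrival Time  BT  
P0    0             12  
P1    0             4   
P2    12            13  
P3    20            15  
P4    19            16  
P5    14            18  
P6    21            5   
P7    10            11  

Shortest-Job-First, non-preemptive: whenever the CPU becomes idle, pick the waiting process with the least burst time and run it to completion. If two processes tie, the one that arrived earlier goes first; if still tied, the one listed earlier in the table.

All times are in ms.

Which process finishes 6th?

Schedule: | P1 0-4 | P0 4-16 | P7 16-27 | P6 27-32 | P2 32-45 | P3 45-60 | P4 60-76 | P5 76-94 |
Completion: P0=16  P1=4  P2=45  P3=60  P4=76  P5=94  P6=32  P7=27
Turnaround (C−A): P0=16  P1=4  P2=33  P3=40  P4=57  P5=80  P6=11  P7=17
Finish order: P1 → P0 → P7 → P6 → P2 → P3 → P4 → P5

P3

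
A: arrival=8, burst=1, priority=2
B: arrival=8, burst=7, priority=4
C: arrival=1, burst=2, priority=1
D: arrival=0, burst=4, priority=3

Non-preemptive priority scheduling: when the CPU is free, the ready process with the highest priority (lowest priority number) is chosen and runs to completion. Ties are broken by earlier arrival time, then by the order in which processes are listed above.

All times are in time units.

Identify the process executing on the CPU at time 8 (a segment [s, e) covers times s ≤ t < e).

Timeline: | D 0-4 | C 4-6 | idle 6-8 | A 8-9 | B 9-16 |
Completion: A=9  B=16  C=6  D=4
Turnaround (C−A): A=1  B=8  C=5  D=4

A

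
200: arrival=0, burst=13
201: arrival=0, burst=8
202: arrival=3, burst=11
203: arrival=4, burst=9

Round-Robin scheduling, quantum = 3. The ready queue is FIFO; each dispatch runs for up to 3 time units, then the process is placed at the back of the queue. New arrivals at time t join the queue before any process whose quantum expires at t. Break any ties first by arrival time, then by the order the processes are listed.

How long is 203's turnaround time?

Schedule: | 200 0-3 | 201 3-6 | 202 6-9 | 200 9-12 | 203 12-15 | 201 15-18 | 202 18-21 | 200 21-24 | 203 24-27 | 201 27-29 | 202 29-32 | 200 32-35 | 203 35-38 | 202 38-40 | 200 40-41 |
Completion: 200=41  201=29  202=40  203=38
Turnaround(203) = completion − arrival = 38 − 4 = 34

34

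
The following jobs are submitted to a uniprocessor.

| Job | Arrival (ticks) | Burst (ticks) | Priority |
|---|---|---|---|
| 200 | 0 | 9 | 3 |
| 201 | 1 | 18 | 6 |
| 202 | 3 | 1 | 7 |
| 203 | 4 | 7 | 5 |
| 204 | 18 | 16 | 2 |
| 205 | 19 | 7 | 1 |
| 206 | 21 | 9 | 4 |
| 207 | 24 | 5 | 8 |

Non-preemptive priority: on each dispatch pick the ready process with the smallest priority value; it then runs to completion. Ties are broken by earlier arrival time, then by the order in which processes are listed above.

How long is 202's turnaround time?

64

Timeline: | 200 0-9 | 203 9-16 | 201 16-34 | 205 34-41 | 204 41-57 | 206 57-66 | 202 66-67 | 207 67-72 |
Completion: 200=9  201=34  202=67  203=16  204=57  205=41  206=66  207=72
Turnaround (C−A): 200=9  201=33  202=64  203=12  204=39  205=22  206=45  207=48
Turnaround(202) = completion − arrival = 67 − 3 = 64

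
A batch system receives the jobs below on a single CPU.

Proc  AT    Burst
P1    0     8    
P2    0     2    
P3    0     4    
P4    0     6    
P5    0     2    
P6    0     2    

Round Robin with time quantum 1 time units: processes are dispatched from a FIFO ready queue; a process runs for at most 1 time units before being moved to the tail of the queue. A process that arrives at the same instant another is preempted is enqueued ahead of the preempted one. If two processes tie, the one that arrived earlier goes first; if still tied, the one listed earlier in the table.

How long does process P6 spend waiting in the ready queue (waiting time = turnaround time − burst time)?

10

Gantt: | P1 0-1 | P2 1-2 | P3 2-3 | P4 3-4 | P5 4-5 | P6 5-6 | P1 6-7 | P2 7-8 | P3 8-9 | P4 9-10 | P5 10-11 | P6 11-12 | P1 12-13 | P3 13-14 | P4 14-15 | P1 15-16 | P3 16-17 | P4 17-18 | P1 18-19 | P4 19-20 | P1 20-21 | P4 21-22 | P1 22-24 |
Completion: P1=24  P2=8  P3=17  P4=22  P5=11  P6=12
Waiting(P6) = turnaround − burst = 12 − 2 = 10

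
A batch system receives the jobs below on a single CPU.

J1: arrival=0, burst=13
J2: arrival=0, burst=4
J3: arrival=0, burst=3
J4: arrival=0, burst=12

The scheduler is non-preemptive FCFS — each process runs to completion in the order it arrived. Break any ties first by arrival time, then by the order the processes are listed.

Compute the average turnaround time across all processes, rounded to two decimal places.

Gantt: | J1 0-13 | J2 13-17 | J3 17-20 | J4 20-32 |
Completion: J1=13  J2=17  J3=20  J4=32
Turnaround (C−A): J1=13  J2=17  J3=20  J4=32
Turnaround times: J1=13, J2=17, J3=20, J4=32
Average turnaround = (13+17+20+32) / 4 = 82/4 = 20.50

20.50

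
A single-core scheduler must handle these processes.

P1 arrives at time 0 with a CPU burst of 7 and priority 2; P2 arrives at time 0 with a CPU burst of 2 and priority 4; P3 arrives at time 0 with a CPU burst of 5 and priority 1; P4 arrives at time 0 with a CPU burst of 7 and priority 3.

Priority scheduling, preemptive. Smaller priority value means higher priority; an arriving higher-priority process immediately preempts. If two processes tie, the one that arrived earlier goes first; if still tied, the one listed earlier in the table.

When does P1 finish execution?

Schedule: | P3 0-5 | P1 5-12 | P4 12-19 | P2 19-21 |
Completion: P1=12  P2=21  P3=5  P4=19
Turnaround (C−A): P1=12  P2=21  P3=5  P4=19

12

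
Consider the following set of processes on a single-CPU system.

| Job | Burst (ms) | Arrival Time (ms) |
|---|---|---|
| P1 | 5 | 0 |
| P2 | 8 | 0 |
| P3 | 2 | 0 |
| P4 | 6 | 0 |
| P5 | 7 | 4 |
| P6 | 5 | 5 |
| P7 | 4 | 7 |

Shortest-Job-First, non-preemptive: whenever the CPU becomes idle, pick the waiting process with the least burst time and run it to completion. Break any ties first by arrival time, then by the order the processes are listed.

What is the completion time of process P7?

Schedule: | P3 0-2 | P1 2-7 | P7 7-11 | P6 11-16 | P4 16-22 | P5 22-29 | P2 29-37 |
Completion: P1=7  P2=37  P3=2  P4=22  P5=29  P6=16  P7=11
Turnaround (C−A): P1=7  P2=37  P3=2  P4=22  P5=25  P6=11  P7=4

11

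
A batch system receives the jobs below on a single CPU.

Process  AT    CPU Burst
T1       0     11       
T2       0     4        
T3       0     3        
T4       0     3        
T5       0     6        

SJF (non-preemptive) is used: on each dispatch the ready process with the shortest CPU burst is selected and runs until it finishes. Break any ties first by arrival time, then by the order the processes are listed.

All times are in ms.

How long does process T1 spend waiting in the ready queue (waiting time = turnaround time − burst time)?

Timeline: | T3 0-3 | T4 3-6 | T2 6-10 | T5 10-16 | T1 16-27 |
Completion: T1=27  T2=10  T3=3  T4=6  T5=16
Turnaround (C−A): T1=27  T2=10  T3=3  T4=6  T5=16
Waiting(T1) = turnaround − burst = 27 − 11 = 16

16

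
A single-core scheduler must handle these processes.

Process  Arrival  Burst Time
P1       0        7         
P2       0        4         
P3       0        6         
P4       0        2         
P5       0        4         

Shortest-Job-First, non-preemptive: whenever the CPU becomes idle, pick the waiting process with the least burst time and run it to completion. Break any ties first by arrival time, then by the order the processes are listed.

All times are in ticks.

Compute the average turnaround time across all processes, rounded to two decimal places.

Gantt: | P4 0-2 | P2 2-6 | P5 6-10 | P3 10-16 | P1 16-23 |
Completion: P1=23  P2=6  P3=16  P4=2  P5=10
Turnaround (C−A): P1=23  P2=6  P3=16  P4=2  P5=10
Turnaround times: P1=23, P2=6, P3=16, P4=2, P5=10
Average turnaround = (23+6+16+2+10) / 5 = 57/5 = 11.40

11.40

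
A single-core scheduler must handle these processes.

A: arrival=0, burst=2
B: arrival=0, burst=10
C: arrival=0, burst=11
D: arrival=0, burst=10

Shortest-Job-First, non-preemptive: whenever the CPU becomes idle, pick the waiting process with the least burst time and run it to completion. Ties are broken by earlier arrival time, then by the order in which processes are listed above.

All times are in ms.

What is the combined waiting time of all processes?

Timeline: | A 0-2 | B 2-12 | D 12-22 | C 22-33 |
Completion: A=2  B=12  C=33  D=22
Turnaround (C−A): A=2  B=12  C=33  D=22
Waiting = turnaround − burst: A=0, B=2, C=22, D=12
Total waiting = 0 + 2 + 22 + 12 = 36

36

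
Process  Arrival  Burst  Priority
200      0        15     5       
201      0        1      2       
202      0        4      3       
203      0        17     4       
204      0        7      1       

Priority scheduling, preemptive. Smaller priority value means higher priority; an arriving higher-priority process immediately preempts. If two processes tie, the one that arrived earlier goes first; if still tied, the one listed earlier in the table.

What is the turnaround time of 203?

29

Timeline: | 204 0-7 | 201 7-8 | 202 8-12 | 203 12-29 | 200 29-44 |
Completion: 200=44  201=8  202=12  203=29  204=7
Turnaround (C−A): 200=44  201=8  202=12  203=29  204=7
Turnaround(203) = completion − arrival = 29 − 0 = 29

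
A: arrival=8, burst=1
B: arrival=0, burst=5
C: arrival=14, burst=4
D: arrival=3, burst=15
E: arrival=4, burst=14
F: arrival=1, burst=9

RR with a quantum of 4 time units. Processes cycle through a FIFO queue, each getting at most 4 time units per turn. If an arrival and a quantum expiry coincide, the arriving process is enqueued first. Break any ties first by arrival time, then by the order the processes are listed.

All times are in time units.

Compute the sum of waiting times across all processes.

116

Schedule: | B 0-4 | F 4-8 | D 8-12 | E 12-16 | B 16-17 | A 17-18 | F 18-22 | D 22-26 | C 26-30 | E 30-34 | F 34-35 | D 35-39 | E 39-43 | D 43-46 | E 46-48 |
Completion: A=18  B=17  C=30  D=46  E=48  F=35
Waiting = turnaround − burst: A=9, B=12, C=12, D=28, E=30, F=25
Total waiting = 9 + 12 + 12 + 28 + 30 + 25 = 116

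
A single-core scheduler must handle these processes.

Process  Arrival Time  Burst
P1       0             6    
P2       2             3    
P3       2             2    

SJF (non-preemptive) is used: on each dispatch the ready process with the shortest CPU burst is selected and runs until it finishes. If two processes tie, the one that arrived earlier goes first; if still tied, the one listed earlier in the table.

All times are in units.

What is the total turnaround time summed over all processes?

21

Gantt: | P1 0-6 | P3 6-8 | P2 8-11 |
Completion: P1=6  P2=11  P3=8
Turnaround = completion − arrival: P1=6, P2=9, P3=6
Total turnaround = 6 + 9 + 6 = 21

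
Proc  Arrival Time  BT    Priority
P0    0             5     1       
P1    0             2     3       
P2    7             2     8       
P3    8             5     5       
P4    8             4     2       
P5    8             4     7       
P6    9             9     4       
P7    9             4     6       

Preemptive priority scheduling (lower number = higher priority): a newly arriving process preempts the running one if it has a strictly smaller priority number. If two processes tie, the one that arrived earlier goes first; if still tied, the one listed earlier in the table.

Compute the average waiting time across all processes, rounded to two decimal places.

10.75

Gantt: | P0 0-5 | P1 5-7 | P2 7-8 | P4 8-12 | P6 12-21 | P3 21-26 | P7 26-30 | P5 30-34 | P2 34-35 |
Completion: P0=5  P1=7  P2=35  P3=26  P4=12  P5=34  P6=21  P7=30
Turnaround (C−A): P0=5  P1=7  P2=28  P3=18  P4=4  P5=26  P6=12  P7=21
Waiting times: P0=0, P1=5, P2=26, P3=13, P4=0, P5=22, P6=3, P7=17
Average waiting = (0+5+26+13+0+22+3+17) / 8 = 86/8 = 10.75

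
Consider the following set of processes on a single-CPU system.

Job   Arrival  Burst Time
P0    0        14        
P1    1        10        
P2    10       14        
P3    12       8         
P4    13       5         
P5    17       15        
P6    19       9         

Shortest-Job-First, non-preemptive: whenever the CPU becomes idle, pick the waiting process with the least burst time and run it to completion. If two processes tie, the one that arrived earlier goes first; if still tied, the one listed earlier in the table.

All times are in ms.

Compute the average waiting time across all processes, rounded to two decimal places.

18.57

Timeline: | P0 0-14 | P4 14-19 | P3 19-27 | P6 27-36 | P1 36-46 | P2 46-60 | P5 60-75 |
Completion: P0=14  P1=46  P2=60  P3=27  P4=19  P5=75  P6=36
Turnaround (C−A): P0=14  P1=45  P2=50  P3=15  P4=6  P5=58  P6=17
Waiting times: P0=0, P1=35, P2=36, P3=7, P4=1, P5=43, P6=8
Average waiting = (0+35+36+7+1+43+8) / 7 = 130/7 = 18.57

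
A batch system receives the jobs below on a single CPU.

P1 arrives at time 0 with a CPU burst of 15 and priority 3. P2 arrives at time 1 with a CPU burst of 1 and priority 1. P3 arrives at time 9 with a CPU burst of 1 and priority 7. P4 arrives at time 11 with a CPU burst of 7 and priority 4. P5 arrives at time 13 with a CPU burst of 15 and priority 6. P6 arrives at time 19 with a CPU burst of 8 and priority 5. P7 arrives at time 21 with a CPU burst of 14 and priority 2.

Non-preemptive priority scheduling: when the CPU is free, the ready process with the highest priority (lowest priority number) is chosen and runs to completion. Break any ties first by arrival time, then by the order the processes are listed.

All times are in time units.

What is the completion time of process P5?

60

Gantt: | P1 0-15 | P2 15-16 | P4 16-23 | P7 23-37 | P6 37-45 | P5 45-60 | P3 60-61 |
Completion: P1=15  P2=16  P3=61  P4=23  P5=60  P6=45  P7=37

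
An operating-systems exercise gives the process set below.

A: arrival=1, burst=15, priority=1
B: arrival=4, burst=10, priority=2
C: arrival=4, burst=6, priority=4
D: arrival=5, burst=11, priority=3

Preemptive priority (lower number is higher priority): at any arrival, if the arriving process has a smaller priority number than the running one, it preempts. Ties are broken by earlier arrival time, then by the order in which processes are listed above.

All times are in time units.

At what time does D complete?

Timeline: | idle 0-1 | A 1-16 | B 16-26 | D 26-37 | C 37-43 |
Completion: A=16  B=26  C=43  D=37

37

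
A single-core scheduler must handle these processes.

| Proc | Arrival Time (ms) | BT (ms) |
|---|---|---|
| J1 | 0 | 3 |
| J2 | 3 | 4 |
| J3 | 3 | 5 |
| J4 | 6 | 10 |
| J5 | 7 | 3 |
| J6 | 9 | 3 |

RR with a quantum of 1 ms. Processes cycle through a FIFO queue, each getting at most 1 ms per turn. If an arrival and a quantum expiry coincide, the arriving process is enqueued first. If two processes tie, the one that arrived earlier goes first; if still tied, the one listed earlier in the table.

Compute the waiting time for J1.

0

Timeline: | J1 0-3 | J2 3-4 | J3 4-5 | J2 5-6 | J3 6-7 | J4 7-8 | J2 8-9 | J5 9-10 | J3 10-11 | J4 11-12 | J6 12-13 | J2 13-14 | J5 14-15 | J3 15-16 | J4 16-17 | J6 17-18 | J5 18-19 | J3 19-20 | J4 20-21 | J6 21-22 | J4 22-28 |
Completion: J1=3  J2=14  J3=20  J4=28  J5=19  J6=22
Turnaround (C−A): J1=3  J2=11  J3=17  J4=22  J5=12  J6=13
Waiting(J1) = turnaround − burst = 3 − 3 = 0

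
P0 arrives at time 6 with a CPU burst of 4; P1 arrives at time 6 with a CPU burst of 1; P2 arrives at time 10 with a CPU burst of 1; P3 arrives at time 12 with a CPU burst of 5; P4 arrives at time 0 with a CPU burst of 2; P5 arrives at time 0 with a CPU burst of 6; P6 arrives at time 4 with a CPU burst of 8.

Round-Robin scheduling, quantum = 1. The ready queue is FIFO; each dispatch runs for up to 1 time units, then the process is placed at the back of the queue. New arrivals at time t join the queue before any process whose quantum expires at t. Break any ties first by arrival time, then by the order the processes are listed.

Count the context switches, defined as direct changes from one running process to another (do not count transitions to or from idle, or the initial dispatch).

Timeline: | P4 0-1 | P5 1-2 | P4 2-3 | P5 3-4 | P6 4-5 | P5 5-6 | P6 6-7 | P0 7-8 | P1 8-9 | P5 9-10 | P6 10-11 | P0 11-12 | P2 12-13 | P5 13-14 | P6 14-15 | P3 15-16 | P0 16-17 | P5 17-18 | P6 18-19 | P3 19-20 | P0 20-21 | P6 21-22 | P3 22-23 | P6 23-24 | P3 24-25 | P6 25-26 | P3 26-27 |
Completion: P0=21  P1=9  P2=13  P3=27  P4=3  P5=18  P6=26
Turnaround (C−A): P0=15  P1=3  P2=3  P3=15  P4=3  P5=18  P6=22

26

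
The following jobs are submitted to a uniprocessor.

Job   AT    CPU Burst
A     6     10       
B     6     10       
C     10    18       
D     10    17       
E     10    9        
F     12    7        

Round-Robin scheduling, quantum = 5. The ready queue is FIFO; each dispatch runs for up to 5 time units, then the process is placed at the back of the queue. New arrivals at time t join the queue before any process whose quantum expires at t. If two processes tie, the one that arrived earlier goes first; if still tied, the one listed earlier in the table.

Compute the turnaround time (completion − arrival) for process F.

50

Schedule: | idle 0-6 | A 6-11 | B 11-16 | C 16-21 | D 21-26 | E 26-31 | A 31-36 | F 36-41 | B 41-46 | C 46-51 | D 51-56 | E 56-60 | F 60-62 | C 62-67 | D 67-72 | C 72-75 | D 75-77 |
Completion: A=36  B=46  C=75  D=77  E=60  F=62
Turnaround (C−A): A=30  B=40  C=65  D=67  E=50  F=50
Turnaround(F) = completion − arrival = 62 − 12 = 50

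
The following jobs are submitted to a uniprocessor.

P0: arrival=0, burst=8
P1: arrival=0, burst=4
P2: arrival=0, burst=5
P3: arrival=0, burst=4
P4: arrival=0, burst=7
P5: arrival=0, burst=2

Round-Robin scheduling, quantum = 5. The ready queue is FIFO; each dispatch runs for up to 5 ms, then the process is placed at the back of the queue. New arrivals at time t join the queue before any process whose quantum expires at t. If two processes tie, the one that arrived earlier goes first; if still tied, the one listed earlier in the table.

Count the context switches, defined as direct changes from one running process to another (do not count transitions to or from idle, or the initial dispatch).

7

Gantt: | P0 0-5 | P1 5-9 | P2 9-14 | P3 14-18 | P4 18-23 | P5 23-25 | P0 25-28 | P4 28-30 |
Completion: P0=28  P1=9  P2=14  P3=18  P4=30  P5=25
Turnaround (C−A): P0=28  P1=9  P2=14  P3=18  P4=30  P5=25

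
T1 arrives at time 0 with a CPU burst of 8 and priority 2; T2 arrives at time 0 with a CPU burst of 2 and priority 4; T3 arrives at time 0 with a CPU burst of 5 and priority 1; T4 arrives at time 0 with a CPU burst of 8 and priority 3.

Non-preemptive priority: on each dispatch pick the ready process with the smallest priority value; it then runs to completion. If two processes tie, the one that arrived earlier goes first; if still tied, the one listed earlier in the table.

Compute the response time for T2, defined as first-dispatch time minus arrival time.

21

Schedule: | T3 0-5 | T1 5-13 | T4 13-21 | T2 21-23 |
Completion: T1=13  T2=23  T3=5  T4=21
Response(T2) = first start − arrival = 21 − 0 = 21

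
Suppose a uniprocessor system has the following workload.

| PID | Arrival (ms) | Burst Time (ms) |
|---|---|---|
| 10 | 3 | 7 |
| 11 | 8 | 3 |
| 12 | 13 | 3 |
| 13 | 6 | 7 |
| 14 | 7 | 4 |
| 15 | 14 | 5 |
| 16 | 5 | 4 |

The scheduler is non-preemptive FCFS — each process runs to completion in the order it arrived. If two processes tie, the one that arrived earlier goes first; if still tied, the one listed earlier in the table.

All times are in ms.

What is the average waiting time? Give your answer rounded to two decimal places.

10.86

Gantt: | idle 0-3 | 10 3-10 | 16 10-14 | 13 14-21 | 14 21-25 | 11 25-28 | 12 28-31 | 15 31-36 |
Completion: 10=10  11=28  12=31  13=21  14=25  15=36  16=14
Turnaround (C−A): 10=7  11=20  12=18  13=15  14=18  15=22  16=9
Waiting times: 10=0, 11=17, 12=15, 13=8, 14=14, 15=17, 16=5
Average waiting = (0+17+15+8+14+17+5) / 7 = 76/7 = 10.86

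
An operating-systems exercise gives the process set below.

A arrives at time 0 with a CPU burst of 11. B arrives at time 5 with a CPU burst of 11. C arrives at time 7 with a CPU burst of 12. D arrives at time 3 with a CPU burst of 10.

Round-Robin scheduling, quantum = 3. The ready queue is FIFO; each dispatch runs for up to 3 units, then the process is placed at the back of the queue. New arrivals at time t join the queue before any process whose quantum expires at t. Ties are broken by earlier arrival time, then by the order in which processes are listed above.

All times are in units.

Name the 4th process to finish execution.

C

Schedule: | A 0-3 | D 3-6 | A 6-9 | B 9-12 | D 12-15 | C 15-18 | A 18-21 | B 21-24 | D 24-27 | C 27-30 | A 30-32 | B 32-35 | D 35-36 | C 36-39 | B 39-41 | C 41-44 |
Completion: A=32  B=41  C=44  D=36
Finish order: A → D → B → C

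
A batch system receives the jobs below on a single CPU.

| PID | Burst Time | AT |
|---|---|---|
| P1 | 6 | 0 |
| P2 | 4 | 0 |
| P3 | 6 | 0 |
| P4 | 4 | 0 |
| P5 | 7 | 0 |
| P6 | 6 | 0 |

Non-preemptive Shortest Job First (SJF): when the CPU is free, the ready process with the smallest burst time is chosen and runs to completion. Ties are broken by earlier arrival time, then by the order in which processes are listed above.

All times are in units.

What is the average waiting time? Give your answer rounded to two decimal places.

Gantt: | P2 0-4 | P4 4-8 | P1 8-14 | P3 14-20 | P6 20-26 | P5 26-33 |
Completion: P1=14  P2=4  P3=20  P4=8  P5=33  P6=26
Turnaround (C−A): P1=14  P2=4  P3=20  P4=8  P5=33  P6=26
Waiting times: P1=8, P2=0, P3=14, P4=4, P5=26, P6=20
Average waiting = (8+0+14+4+26+20) / 6 = 72/6 = 12.00

12.00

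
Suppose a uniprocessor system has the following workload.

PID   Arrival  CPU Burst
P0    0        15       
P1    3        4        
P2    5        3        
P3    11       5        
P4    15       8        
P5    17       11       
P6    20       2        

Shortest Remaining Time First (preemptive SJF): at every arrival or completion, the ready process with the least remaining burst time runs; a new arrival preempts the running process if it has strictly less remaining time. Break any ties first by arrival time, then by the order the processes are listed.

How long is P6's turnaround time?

2

Timeline: | P0 0-3 | P1 3-7 | P2 7-10 | P0 10-11 | P3 11-16 | P4 16-20 | P6 20-22 | P4 22-26 | P0 26-37 | P5 37-48 |
Completion: P0=37  P1=7  P2=10  P3=16  P4=26  P5=48  P6=22
Turnaround (C−A): P0=37  P1=4  P2=5  P3=5  P4=11  P5=31  P6=2
Turnaround(P6) = completion − arrival = 22 − 20 = 2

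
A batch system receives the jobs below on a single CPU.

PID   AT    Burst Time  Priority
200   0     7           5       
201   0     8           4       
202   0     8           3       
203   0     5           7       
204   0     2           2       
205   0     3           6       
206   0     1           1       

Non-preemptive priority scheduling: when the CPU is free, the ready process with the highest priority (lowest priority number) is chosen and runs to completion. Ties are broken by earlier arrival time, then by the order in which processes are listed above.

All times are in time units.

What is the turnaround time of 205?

29

Gantt: | 206 0-1 | 204 1-3 | 202 3-11 | 201 11-19 | 200 19-26 | 205 26-29 | 203 29-34 |
Completion: 200=26  201=19  202=11  203=34  204=3  205=29  206=1
Turnaround (C−A): 200=26  201=19  202=11  203=34  204=3  205=29  206=1
Turnaround(205) = completion − arrival = 29 − 0 = 29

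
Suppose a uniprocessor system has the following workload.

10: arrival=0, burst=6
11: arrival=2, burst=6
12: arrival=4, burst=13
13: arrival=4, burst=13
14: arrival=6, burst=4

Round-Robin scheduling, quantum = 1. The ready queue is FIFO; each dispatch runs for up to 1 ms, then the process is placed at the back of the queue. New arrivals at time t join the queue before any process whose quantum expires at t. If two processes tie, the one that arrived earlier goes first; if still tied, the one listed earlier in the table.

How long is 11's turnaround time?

Timeline: | 10 0-2 | 11 2-3 | 10 3-4 | 11 4-5 | 12 5-6 | 13 6-7 | 10 7-8 | 11 8-9 | 14 9-10 | 12 10-11 | 13 11-12 | 10 12-13 | 11 13-14 | 14 14-15 | 12 15-16 | 13 16-17 | 10 17-18 | 11 18-19 | 14 19-20 | 12 20-21 | 13 21-22 | 11 22-23 | 14 23-24 | 12 24-25 | 13 25-26 | 12 26-27 | 13 27-28 | 12 28-29 | 13 29-30 | 12 30-31 | 13 31-32 | 12 32-33 | 13 33-34 | 12 34-35 | 13 35-36 | 12 36-37 | 13 37-38 | 12 38-39 | 13 39-40 | 12 40-41 | 13 41-42 |
Completion: 10=18  11=23  12=41  13=42  14=24
Turnaround (C−A): 10=18  11=21  12=37  13=38  14=18
Turnaround(11) = completion − arrival = 23 − 2 = 21

21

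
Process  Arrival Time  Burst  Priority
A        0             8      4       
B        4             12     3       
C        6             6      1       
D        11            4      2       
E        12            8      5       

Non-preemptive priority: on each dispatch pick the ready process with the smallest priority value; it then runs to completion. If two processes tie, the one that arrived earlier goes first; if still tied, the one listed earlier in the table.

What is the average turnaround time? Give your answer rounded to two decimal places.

Timeline: | A 0-8 | C 8-14 | D 14-18 | B 18-30 | E 30-38 |
Completion: A=8  B=30  C=14  D=18  E=38
Turnaround times: A=8, B=26, C=8, D=7, E=26
Average turnaround = (8+26+8+7+26) / 5 = 75/5 = 15.00

15.00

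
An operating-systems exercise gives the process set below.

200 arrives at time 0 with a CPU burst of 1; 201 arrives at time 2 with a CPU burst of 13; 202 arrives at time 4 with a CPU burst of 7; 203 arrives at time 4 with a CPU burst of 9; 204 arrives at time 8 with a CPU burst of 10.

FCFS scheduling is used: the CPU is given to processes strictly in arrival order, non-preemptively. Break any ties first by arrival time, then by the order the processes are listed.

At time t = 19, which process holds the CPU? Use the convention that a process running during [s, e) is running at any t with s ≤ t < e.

202

Timeline: | 200 0-1 | idle 1-2 | 201 2-15 | 202 15-22 | 203 22-31 | 204 31-41 |
Completion: 200=1  201=15  202=22  203=31  204=41
Turnaround (C−A): 200=1  201=13  202=18  203=27  204=33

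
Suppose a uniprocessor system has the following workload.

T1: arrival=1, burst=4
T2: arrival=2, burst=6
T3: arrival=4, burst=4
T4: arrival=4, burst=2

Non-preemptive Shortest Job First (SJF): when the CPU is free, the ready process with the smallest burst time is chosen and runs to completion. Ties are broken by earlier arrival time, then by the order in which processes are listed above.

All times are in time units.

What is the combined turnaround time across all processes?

29

Gantt: | idle 0-1 | T1 1-5 | T4 5-7 | T3 7-11 | T2 11-17 |
Completion: T1=5  T2=17  T3=11  T4=7
Turnaround = completion − arrival: T1=4, T2=15, T3=7, T4=3
Total turnaround = 4 + 15 + 7 + 3 = 29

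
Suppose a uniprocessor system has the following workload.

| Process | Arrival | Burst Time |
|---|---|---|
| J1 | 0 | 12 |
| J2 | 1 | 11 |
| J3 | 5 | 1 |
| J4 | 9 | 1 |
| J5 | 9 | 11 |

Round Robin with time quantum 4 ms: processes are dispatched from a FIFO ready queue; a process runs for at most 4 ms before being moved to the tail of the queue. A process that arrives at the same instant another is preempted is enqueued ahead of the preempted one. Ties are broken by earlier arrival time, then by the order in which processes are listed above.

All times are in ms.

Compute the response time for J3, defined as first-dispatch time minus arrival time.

Timeline: | J1 0-4 | J2 4-8 | J1 8-12 | J3 12-13 | J2 13-17 | J4 17-18 | J5 18-22 | J1 22-26 | J2 26-29 | J5 29-36 |
Completion: J1=26  J2=29  J3=13  J4=18  J5=36
Turnaround (C−A): J1=26  J2=28  J3=8  J4=9  J5=27
Response(J3) = first start − arrival = 12 − 5 = 7

7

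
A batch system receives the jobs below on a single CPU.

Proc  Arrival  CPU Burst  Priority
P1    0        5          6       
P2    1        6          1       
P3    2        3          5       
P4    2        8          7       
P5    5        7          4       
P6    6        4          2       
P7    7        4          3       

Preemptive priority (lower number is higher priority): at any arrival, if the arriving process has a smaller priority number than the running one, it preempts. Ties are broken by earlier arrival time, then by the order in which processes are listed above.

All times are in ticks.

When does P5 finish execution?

22

Gantt: | P1 0-1 | P2 1-7 | P6 7-11 | P7 11-15 | P5 15-22 | P3 22-25 | P1 25-29 | P4 29-37 |
Completion: P1=29  P2=7  P3=25  P4=37  P5=22  P6=11  P7=15
Turnaround (C−A): P1=29  P2=6  P3=23  P4=35  P5=17  P6=5  P7=8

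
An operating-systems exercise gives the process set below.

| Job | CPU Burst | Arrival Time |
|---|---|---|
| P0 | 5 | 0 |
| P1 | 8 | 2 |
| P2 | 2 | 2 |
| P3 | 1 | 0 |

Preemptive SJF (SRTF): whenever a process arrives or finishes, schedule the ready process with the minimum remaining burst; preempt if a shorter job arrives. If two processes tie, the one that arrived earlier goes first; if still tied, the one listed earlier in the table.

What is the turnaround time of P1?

14

Schedule: | P3 0-1 | P0 1-2 | P2 2-4 | P0 4-8 | P1 8-16 |
Completion: P0=8  P1=16  P2=4  P3=1
Turnaround(P1) = completion − arrival = 16 − 2 = 14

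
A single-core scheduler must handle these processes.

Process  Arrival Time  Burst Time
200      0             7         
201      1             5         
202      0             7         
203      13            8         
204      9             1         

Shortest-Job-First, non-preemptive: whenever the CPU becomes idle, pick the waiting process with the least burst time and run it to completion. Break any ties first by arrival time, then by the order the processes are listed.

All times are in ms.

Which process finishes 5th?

Schedule: | 200 0-7 | 201 7-12 | 204 12-13 | 202 13-20 | 203 20-28 |
Completion: 200=7  201=12  202=20  203=28  204=13
Turnaround (C−A): 200=7  201=11  202=20  203=15  204=4
Finish order: 200 → 201 → 204 → 202 → 203

203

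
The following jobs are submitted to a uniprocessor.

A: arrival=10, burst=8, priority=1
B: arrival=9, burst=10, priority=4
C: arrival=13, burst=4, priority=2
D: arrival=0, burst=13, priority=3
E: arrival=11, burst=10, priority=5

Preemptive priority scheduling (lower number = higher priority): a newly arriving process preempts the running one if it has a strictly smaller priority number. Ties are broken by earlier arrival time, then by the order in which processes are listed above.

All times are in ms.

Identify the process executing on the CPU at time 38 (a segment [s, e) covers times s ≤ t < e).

Schedule: | D 0-10 | A 10-18 | C 18-22 | D 22-25 | B 25-35 | E 35-45 |
Completion: A=18  B=35  C=22  D=25  E=45

E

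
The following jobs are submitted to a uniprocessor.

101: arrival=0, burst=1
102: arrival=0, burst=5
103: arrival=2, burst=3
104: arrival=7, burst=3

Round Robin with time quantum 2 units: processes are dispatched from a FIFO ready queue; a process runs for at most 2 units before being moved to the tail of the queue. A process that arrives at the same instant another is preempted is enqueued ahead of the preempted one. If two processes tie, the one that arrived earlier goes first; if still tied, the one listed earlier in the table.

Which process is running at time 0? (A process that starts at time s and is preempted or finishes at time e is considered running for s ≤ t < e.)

Schedule: | 101 0-1 | 102 1-3 | 103 3-5 | 102 5-7 | 103 7-8 | 104 8-10 | 102 10-11 | 104 11-12 |
Completion: 101=1  102=11  103=8  104=12
Turnaround (C−A): 101=1  102=11  103=6  104=5

101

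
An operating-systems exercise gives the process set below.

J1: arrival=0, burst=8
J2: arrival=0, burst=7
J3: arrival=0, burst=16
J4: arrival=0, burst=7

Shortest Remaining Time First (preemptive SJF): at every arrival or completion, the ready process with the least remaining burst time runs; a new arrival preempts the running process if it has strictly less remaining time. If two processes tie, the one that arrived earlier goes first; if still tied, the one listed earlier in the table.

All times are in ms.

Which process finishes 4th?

Timeline: | J2 0-7 | J4 7-14 | J1 14-22 | J3 22-38 |
Completion: J1=22  J2=7  J3=38  J4=14
Turnaround (C−A): J1=22  J2=7  J3=38  J4=14
Finish order: J2 → J4 → J1 → J3

J3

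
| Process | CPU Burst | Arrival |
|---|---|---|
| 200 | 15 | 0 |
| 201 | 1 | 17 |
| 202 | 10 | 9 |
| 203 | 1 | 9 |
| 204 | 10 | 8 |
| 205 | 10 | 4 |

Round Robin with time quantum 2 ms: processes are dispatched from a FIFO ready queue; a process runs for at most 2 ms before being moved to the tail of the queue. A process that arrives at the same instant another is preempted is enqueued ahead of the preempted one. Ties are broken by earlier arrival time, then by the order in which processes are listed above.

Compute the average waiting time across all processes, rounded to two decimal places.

Gantt: | 200 0-4 | 205 4-6 | 200 6-8 | 205 8-10 | 204 10-12 | 200 12-14 | 202 14-16 | 203 16-17 | 205 17-19 | 204 19-21 | 200 21-23 | 202 23-25 | 201 25-26 | 205 26-28 | 204 28-30 | 200 30-32 | 202 32-34 | 205 34-36 | 204 36-38 | 200 38-40 | 202 40-42 | 204 42-44 | 200 44-45 | 202 45-47 |
Completion: 200=45  201=26  202=47  203=17  204=44  205=36
Turnaround (C−A): 200=45  201=9  202=38  203=8  204=36  205=32
Waiting times: 200=30, 201=8, 202=28, 203=7, 204=26, 205=22
Average waiting = (30+8+28+7+26+22) / 6 = 121/6 = 20.17

20.17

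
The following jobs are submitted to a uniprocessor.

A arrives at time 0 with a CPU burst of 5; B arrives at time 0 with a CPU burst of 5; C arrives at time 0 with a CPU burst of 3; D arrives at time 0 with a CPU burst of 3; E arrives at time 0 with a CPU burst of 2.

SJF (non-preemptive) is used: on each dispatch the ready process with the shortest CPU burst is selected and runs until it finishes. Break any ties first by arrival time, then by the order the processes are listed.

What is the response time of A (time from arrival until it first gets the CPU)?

Timeline: | E 0-2 | C 2-5 | D 5-8 | A 8-13 | B 13-18 |
Completion: A=13  B=18  C=5  D=8  E=2
Response(A) = first start − arrival = 8 − 0 = 8

8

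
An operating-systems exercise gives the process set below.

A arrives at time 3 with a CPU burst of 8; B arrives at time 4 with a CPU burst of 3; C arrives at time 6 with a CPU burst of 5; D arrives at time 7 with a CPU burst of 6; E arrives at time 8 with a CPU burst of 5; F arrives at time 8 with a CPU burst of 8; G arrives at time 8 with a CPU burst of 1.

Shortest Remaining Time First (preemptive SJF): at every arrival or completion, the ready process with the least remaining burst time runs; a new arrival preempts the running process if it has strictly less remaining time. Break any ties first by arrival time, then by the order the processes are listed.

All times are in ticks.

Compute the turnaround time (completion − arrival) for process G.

Schedule: | idle 0-3 | A 3-4 | B 4-7 | C 7-8 | G 8-9 | C 9-13 | E 13-18 | D 18-24 | A 24-31 | F 31-39 |
Completion: A=31  B=7  C=13  D=24  E=18  F=39  G=9
Turnaround(G) = completion − arrival = 9 − 8 = 1

1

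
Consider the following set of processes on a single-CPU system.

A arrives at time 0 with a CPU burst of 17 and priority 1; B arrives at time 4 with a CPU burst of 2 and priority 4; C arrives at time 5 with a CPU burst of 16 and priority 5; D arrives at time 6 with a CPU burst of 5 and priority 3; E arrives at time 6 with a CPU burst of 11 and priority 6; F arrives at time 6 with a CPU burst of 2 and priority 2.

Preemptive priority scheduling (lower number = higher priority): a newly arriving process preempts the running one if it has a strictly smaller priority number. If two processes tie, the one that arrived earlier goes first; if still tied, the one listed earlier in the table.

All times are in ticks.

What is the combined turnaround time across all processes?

154

Gantt: | A 0-17 | F 17-19 | D 19-24 | B 24-26 | C 26-42 | E 42-53 |
Completion: A=17  B=26  C=42  D=24  E=53  F=19
Turnaround (C−A): A=17  B=22  C=37  D=18  E=47  F=13
Turnaround = completion − arrival: A=17, B=22, C=37, D=18, E=47, F=13
Total turnaround = 17 + 22 + 37 + 18 + 47 + 13 = 154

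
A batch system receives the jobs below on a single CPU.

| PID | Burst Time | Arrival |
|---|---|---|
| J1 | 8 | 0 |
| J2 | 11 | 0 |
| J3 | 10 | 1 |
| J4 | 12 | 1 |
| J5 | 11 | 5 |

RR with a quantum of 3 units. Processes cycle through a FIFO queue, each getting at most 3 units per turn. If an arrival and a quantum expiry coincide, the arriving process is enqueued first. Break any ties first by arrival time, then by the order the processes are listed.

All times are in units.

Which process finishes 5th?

J5

Timeline: | J1 0-3 | J2 3-6 | J3 6-9 | J4 9-12 | J1 12-15 | J5 15-18 | J2 18-21 | J3 21-24 | J4 24-27 | J1 27-29 | J5 29-32 | J2 32-35 | J3 35-38 | J4 38-41 | J5 41-44 | J2 44-46 | J3 46-47 | J4 47-50 | J5 50-52 |
Completion: J1=29  J2=46  J3=47  J4=50  J5=52
Finish order: J1 → J2 → J3 → J4 → J5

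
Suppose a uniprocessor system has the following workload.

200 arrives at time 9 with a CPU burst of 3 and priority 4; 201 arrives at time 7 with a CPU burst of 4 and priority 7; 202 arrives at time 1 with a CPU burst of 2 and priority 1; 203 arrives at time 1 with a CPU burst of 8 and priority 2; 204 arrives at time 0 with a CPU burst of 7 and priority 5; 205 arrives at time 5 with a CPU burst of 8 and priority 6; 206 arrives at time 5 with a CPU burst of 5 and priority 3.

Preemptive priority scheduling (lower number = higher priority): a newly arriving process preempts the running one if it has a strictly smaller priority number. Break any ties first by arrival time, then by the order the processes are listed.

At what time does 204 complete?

Timeline: | 204 0-1 | 202 1-3 | 203 3-11 | 206 11-16 | 200 16-19 | 204 19-25 | 205 25-33 | 201 33-37 |
Completion: 200=19  201=37  202=3  203=11  204=25  205=33  206=16
Turnaround (C−A): 200=10  201=30  202=2  203=10  204=25  205=28  206=11

25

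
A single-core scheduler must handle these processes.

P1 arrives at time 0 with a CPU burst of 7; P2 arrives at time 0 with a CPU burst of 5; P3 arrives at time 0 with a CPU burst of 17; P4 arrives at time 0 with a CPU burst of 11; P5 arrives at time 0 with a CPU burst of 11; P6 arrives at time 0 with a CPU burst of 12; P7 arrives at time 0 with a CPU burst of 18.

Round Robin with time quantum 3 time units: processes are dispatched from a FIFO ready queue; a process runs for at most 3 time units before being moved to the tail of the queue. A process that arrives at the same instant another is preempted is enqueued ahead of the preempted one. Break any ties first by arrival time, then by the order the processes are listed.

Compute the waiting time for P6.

Schedule: | P1 0-3 | P2 3-6 | P3 6-9 | P4 9-12 | P5 12-15 | P6 15-18 | P7 18-21 | P1 21-24 | P2 24-26 | P3 26-29 | P4 29-32 | P5 32-35 | P6 35-38 | P7 38-41 | P1 41-42 | P3 42-45 | P4 45-48 | P5 48-51 | P6 51-54 | P7 54-57 | P3 57-60 | P4 60-62 | P5 62-64 | P6 64-67 | P7 67-70 | P3 70-73 | P7 73-76 | P3 76-78 | P7 78-81 |
Completion: P1=42  P2=26  P3=78  P4=62  P5=64  P6=67  P7=81
Waiting(P6) = turnaround − burst = 67 − 12 = 55

55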